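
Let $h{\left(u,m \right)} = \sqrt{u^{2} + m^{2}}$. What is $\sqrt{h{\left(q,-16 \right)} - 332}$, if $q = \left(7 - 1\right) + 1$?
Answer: $\sqrt{-332 + \sqrt{305}} \approx 17.735 i$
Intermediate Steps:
$q = 7$ ($q = 6 + 1 = 7$)
$h{\left(u,m \right)} = \sqrt{m^{2} + u^{2}}$
$\sqrt{h{\left(q,-16 \right)} - 332} = \sqrt{\sqrt{\left(-16\right)^{2} + 7^{2}} - 332} = \sqrt{\sqrt{256 + 49} - 332} = \sqrt{\sqrt{305} - 332} = \sqrt{-332 + \sqrt{305}}$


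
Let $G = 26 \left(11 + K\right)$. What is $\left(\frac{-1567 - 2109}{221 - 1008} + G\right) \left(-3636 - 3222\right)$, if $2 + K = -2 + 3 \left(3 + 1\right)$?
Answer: $- \frac{2691449532}{787} \approx -3.4199 \cdot 10^{6}$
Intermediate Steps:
$K = 8$ ($K = -2 - \left(2 - 3 \left(3 + 1\right)\right) = -2 + \left(-2 + 3 \cdot 4\right) = -2 + \left(-2 + 12\right) = -2 + 10 = 8$)
$G = 494$ ($G = 26 \left(11 + 8\right) = 26 \cdot 19 = 494$)
$\left(\frac{-1567 - 2109}{221 - 1008} + G\right) \left(-3636 - 3222\right) = \left(\frac{-1567 - 2109}{221 - 1008} + 494\right) \left(-3636 - 3222\right) = \left(- \frac{3676}{-787} + 494\right) \left(-6858\right) = \left(\left(-3676\right) \left(- \frac{1}{787}\right) + 494\right) \left(-6858\right) = \left(\frac{3676}{787} + 494\right) \left(-6858\right) = \frac{392454}{787} \left(-6858\right) = - \frac{2691449532}{787}$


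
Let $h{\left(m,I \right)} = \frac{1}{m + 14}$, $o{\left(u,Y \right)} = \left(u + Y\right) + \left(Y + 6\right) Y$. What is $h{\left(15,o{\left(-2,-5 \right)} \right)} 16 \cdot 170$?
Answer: $\frac{2720}{29} \approx 93.793$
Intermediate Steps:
$o{\left(u,Y \right)} = Y + u + Y \left(6 + Y\right)$ ($o{\left(u,Y \right)} = \left(Y + u\right) + \left(6 + Y\right) Y = \left(Y + u\right) + Y \left(6 + Y\right) = Y + u + Y \left(6 + Y\right)$)
$h{\left(m,I \right)} = \frac{1}{14 + m}$
$h{\left(15,o{\left(-2,-5 \right)} \right)} 16 \cdot 170 = \frac{1}{14 + 15} \cdot 16 \cdot 170 = \frac{1}{29} \cdot 16 \cdot 170 = \frac{16}{29} \cdot 170 = \frac{2720}{29}$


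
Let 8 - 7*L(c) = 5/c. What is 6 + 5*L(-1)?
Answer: 107/7 ≈ 15.286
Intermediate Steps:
L(c) = 8/7 - 5/(7*c)
6 + 5*L(-1) = 6 + 5*((⅐)*(-5 + 8*(-1))/(-1)) = 6 + 5*((⅐)*(-1)*(-5 - 8)) = 6 + 5*((⅐)*(-1)*(-13)) = 6 + 5*(13/7) = 6 + 65/7 = 107/7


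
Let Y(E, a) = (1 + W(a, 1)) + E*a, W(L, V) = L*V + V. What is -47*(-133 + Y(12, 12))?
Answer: -1175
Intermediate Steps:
W(L, V) = V + L*V
Y(E, a) = 2 + a + E*a (Y(E, a) = (1 + 1*(1 + a)) + E*a = (1 + (1 + a)) + E*a = (2 + a) + E*a = 2 + a + E*a)
-47*(-133 + Y(12, 12)) = -47*(-133 + (2 + 12 + 12*12)) = -47*(-133 + (2 + 12 + 144)) = -47*(-133 + 158) = -47*25 = -1175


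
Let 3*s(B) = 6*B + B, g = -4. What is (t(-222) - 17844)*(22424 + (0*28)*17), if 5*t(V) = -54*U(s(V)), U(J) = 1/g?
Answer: -2000366556/5 ≈ -4.0007e+8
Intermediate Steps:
s(B) = 7*B/3 (s(B) = (6*B + B)/3 = (7*B)/3 = 7*B/3)
U(J) = -¼ (U(J) = 1/(-4) = -¼)
t(V) = 27/10 (t(V) = (-54*(-¼))/5 = (⅕)*(27/2) = 27/10)
(t(-222) - 17844)*(22424 + (0*28)*17) = (27/10 - 17844)*(22424 + (0*28)*17) = -178413*(22424 + 0*17)/10 = -178413*(22424 + 0)/10 = -178413/10*22424 = -2000366556/5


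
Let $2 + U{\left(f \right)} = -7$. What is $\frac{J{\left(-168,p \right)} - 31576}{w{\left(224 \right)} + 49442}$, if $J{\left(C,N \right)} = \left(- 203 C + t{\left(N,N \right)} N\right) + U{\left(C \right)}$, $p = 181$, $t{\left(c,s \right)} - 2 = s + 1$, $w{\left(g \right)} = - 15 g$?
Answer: $\frac{35823}{46082} \approx 0.77738$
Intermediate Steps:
$U{\left(f \right)} = -9$ ($U{\left(f \right)} = -2 - 7 = -9$)
$t{\left(c,s \right)} = 3 + s$ ($t{\left(c,s \right)} = 2 + \left(s + 1\right) = 2 + \left(1 + s\right) = 3 + s$)
$J{\left(C,N \right)} = -9 - 203 C + N \left(3 + N\right)$ ($J{\left(C,N \right)} = \left(- 203 C + \left(3 + N\right) N\right) - 9 = \left(- 203 C + N \left(3 + N\right)\right) - 9 = -9 - 203 C + N \left(3 + N\right)$)
$\frac{J{\left(-168,p \right)} - 31576}{w{\left(224 \right)} + 49442} = \frac{\left(-9 - -34104 + 181 \left(3 + 181\right)\right) - 31576}{\left(-15\right) 224 + 49442} = \frac{\left(-9 + 34104 + 181 \cdot 184\right) - 31576}{-3360 + 49442} = \frac{\left(-9 + 34104 + 33304\right) - 31576}{46082} = \left(67399 - 31576\right) \frac{1}{46082} = 35823 \cdot \frac{1}{46082} = \frac{35823}{46082}$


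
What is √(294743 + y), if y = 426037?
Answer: 2*√180195 ≈ 848.99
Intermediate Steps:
√(294743 + y) = √(294743 + 426037) = √720780 = 2*√180195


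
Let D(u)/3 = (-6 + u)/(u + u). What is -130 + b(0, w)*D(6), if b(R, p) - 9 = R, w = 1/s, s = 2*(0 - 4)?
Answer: -130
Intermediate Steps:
D(u) = 3*(-6 + u)/(2*u) (D(u) = 3*((-6 + u)/(u + u)) = 3*((-6 + u)/((2*u))) = 3*((-6 + u)*(1/(2*u))) = 3*((-6 + u)/(2*u)) = 3*(-6 + u)/(2*u))
s = -8 (s = 2*(-4) = -8)
w = -⅛ (w = 1/(-8) = -⅛ ≈ -0.12500)
b(R, p) = 9 + R
-130 + b(0, w)*D(6) = -130 + (9 + 0)*(3/2 - 9/6) = -130 + 9*(3/2 - 9*⅙) = -130 + 9*(3/2 - 3/2) = -130 + 9*0 = -130 + 0 = -130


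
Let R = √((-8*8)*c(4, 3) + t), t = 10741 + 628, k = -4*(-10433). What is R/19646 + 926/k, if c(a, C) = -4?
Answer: 463/20866 + 5*√465/19646 ≈ 0.027677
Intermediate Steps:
k = 41732
t = 11369
R = 5*√465 (R = √(-8*8*(-4) + 11369) = √(-64*(-4) + 11369) = √(256 + 11369) = √11625 = 5*√465 ≈ 107.82)
R/19646 + 926/k = (5*√465)/19646 + 926/41732 = (5*√465)*(1/19646) + 926*(1/41732) = 5*√465/19646 + 463/20866 = 463/20866 + 5*√465/19646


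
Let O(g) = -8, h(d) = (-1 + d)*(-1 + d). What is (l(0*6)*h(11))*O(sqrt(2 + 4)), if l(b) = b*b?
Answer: 0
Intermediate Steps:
h(d) = (-1 + d)**2
l(b) = b**2
(l(0*6)*h(11))*O(sqrt(2 + 4)) = ((0*6)**2*(-1 + 11)**2)*(-8) = (0**2*10**2)*(-8) = (0*100)*(-8) = 0*(-8) = 0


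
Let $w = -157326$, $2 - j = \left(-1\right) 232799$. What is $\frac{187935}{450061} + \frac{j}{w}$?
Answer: $- \frac{75207589051}{70806296886} \approx -1.0622$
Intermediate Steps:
$j = 232801$ ($j = 2 - \left(-1\right) 232799 = 2 - -232799 = 2 + 232799 = 232801$)
$\frac{187935}{450061} + \frac{j}{w} = \frac{187935}{450061} + \frac{232801}{-157326} = 187935 \cdot \frac{1}{450061} + 232801 \left(- \frac{1}{157326}\right) = \frac{187935}{450061} - \frac{232801}{157326} = - \frac{75207589051}{70806296886}$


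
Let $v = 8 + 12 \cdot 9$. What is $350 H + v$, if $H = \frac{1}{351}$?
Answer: $\frac{41066}{351} \approx 117.0$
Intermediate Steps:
$v = 116$ ($v = 8 + 108 = 116$)
$H = \frac{1}{351} \approx 0.002849$
$350 H + v = 350 \cdot \frac{1}{351} + 116 = \frac{350}{351} + 116 = \frac{41066}{351}$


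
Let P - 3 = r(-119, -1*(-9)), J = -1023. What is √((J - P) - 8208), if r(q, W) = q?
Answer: I*√9115 ≈ 95.473*I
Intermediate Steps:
P = -116 (P = 3 - 119 = -116)
√((J - P) - 8208) = √((-1023 - 1*(-116)) - 8208) = √((-1023 + 116) - 8208) = √(-907 - 8208) = √(-9115) = I*√9115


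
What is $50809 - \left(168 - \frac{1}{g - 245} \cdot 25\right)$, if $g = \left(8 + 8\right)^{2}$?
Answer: $\frac{557076}{11} \approx 50643.0$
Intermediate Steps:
$g = 256$ ($g = 16^{2} = 256$)
$50809 - \left(168 - \frac{1}{g - 245} \cdot 25\right) = 50809 - \left(168 - \frac{1}{256 - 245} \cdot 25\right) = 50809 - \left(168 - \frac{1}{11} \cdot 25\right) = 50809 + \left(-168 + \frac{1}{11} \cdot 25\right) = 50809 + \left(-168 + \frac{25}{11}\right) = 50809 - \frac{1823}{11} = \frac{557076}{11}$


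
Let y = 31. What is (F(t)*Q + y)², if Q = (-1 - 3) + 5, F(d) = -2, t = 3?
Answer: 841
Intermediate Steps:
Q = 1 (Q = -4 + 5 = 1)
(F(t)*Q + y)² = (-2*1 + 31)² = (-2 + 31)² = 29² = 841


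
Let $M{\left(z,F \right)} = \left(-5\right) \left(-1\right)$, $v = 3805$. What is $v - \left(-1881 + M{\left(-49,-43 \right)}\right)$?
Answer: $5681$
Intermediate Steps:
$M{\left(z,F \right)} = 5$
$v - \left(-1881 + M{\left(-49,-43 \right)}\right) = 3805 + \left(1881 - 5\right) = 3805 + 1876 = 5681$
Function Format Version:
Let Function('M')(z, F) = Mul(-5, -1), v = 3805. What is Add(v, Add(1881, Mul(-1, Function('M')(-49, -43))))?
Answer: 5681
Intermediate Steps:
Function('M')(z, F) = 5
Add(v, Add(1881, Mul(-1, Function('M')(-49, -43)))) = Add(3805, Add(1881, Mul(-1, 5))) = Add(3805, Add(1881, -5)) = Add(3805, 1876) = 5681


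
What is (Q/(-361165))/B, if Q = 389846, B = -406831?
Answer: 389846/146933118115 ≈ 2.6532e-6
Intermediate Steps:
(Q/(-361165))/B = (389846/(-361165))/(-406831) = (389846*(-1/361165))*(-1/406831) = -389846/361165*(-1/406831) = 389846/146933118115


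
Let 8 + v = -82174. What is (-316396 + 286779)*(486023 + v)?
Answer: -11960558897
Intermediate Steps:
v = -82182 (v = -8 - 82174 = -82182)
(-316396 + 286779)*(486023 + v) = (-316396 + 286779)*(486023 - 82182) = -29617*403841 = -11960558897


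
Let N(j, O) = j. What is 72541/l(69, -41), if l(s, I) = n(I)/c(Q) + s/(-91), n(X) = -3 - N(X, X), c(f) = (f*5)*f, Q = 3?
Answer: 297055395/353 ≈ 8.4152e+5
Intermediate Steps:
c(f) = 5*f² (c(f) = (5*f)*f = 5*f²)
n(X) = -3 - X
l(s, I) = -1/15 - I/45 - s/91 (l(s, I) = (-3 - I)/((5*3²)) + s/(-91) = (-3 - I)/((5*9)) + s*(-1/91) = (-3 - I)/45 - s/91 = (-3 - I)*(1/45) - s/91 = (-1/15 - I/45) - s/91 = -1/15 - I/45 - s/91)
72541/l(69, -41) = 72541/(-1/15 - 1/45*(-41) - 1/91*69) = 72541/(-1/15 + 41/45 - 69/91) = 72541/(353/4095) = 72541*(4095/353) = 297055395/353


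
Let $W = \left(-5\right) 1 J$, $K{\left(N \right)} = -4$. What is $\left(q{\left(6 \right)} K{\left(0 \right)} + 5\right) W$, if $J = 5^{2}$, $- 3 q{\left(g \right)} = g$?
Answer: $-1625$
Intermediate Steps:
$q{\left(g \right)} = - \frac{g}{3}$
$J = 25$
$W = -125$ ($W = \left(-5\right) 1 \cdot 25 = \left(-5\right) 25 = -125$)
$\left(q{\left(6 \right)} K{\left(0 \right)} + 5\right) W = \left(\left(- \frac{1}{3}\right) 6 \left(-4\right) + 5\right) \left(-125\right) = \left(\left(-2\right) \left(-4\right) + 5\right) \left(-125\right) = \left(8 + 5\right) \left(-125\right) = 13 \left(-125\right) = -1625$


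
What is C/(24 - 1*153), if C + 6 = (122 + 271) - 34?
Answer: -353/129 ≈ -2.7364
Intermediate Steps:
C = 353 (C = -6 + ((122 + 271) - 34) = -6 + (393 - 34) = -6 + 359 = 353)
C/(24 - 1*153) = 353/(24 - 1*153) = 353/(24 - 153) = 353/(-129) = 353*(-1/129) = -353/129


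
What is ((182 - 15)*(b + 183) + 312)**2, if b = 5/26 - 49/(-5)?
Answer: 17896478758929/16900 ≈ 1.0590e+9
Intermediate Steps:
b = 1299/130 (b = 5*(1/26) - 49*(-1/5) = 5/26 + 49/5 = 1299/130 ≈ 9.9923)
((182 - 15)*(b + 183) + 312)**2 = ((182 - 15)*(1299/130 + 183) + 312)**2 = (167*(25089/130) + 312)**2 = (4189863/130 + 312)**2 = (4230423/130)**2 = 17896478758929/16900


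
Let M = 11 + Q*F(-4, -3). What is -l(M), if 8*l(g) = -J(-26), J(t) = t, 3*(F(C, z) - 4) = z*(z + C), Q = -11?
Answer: -13/4 ≈ -3.2500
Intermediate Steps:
F(C, z) = 4 + z*(C + z)/3 (F(C, z) = 4 + (z*(z + C))/3 = 4 + (z*(C + z))/3 = 4 + z*(C + z)/3)
M = -110 (M = 11 - 11*(4 + (⅓)*(-3)² + (⅓)*(-4)*(-3)) = 11 - 11*(4 + (⅓)*9 + 4) = 11 - 11*(4 + 3 + 4) = 11 - 11*11 = 11 - 121 = -110)
l(g) = 13/4 (l(g) = (-1*(-26))/8 = (⅛)*26 = 13/4)
-l(M) = -1*13/4 = -13/4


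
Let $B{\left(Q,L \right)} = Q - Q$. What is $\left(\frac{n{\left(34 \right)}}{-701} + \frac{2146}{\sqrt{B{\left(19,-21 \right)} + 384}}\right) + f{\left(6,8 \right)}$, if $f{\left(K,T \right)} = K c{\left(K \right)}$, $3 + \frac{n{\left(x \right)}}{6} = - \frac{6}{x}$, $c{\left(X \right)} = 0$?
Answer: $\frac{324}{11917} + \frac{1073 \sqrt{6}}{24} \approx 109.54$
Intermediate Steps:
$B{\left(Q,L \right)} = 0$
$n{\left(x \right)} = -18 - \frac{36}{x}$ ($n{\left(x \right)} = -18 + 6 \left(- \frac{6}{x}\right) = -18 - \frac{36}{x}$)
$f{\left(K,T \right)} = 0$ ($f{\left(K,T \right)} = K 0 = 0$)
$\left(\frac{n{\left(34 \right)}}{-701} + \frac{2146}{\sqrt{B{\left(19,-21 \right)} + 384}}\right) + f{\left(6,8 \right)} = \left(\frac{-18 - \frac{36}{34}}{-701} + \frac{2146}{\sqrt{0 + 384}}\right) + 0 = \left(\left(-18 - \frac{18}{17}\right) \left(- \frac{1}{701}\right) + \frac{2146}{\sqrt{384}}\right) + 0 = \left(\left(-18 - \frac{18}{17}\right) \left(- \frac{1}{701}\right) + \frac{2146}{8 \sqrt{6}}\right) + 0 = \left(\left(- \frac{324}{17}\right) \left(- \frac{1}{701}\right) + 2146 \frac{\sqrt{6}}{48}\right) + 0 = \left(\frac{324}{11917} + \frac{1073 \sqrt{6}}{24}\right) + 0 = \frac{324}{11917} + \frac{1073 \sqrt{6}}{24}$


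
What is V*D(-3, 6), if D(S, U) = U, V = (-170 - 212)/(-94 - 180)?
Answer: 1146/137 ≈ 8.3650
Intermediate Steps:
V = 191/137 (V = -382/(-274) = -382*(-1/274) = 191/137 ≈ 1.3942)
V*D(-3, 6) = (191/137)*6 = 1146/137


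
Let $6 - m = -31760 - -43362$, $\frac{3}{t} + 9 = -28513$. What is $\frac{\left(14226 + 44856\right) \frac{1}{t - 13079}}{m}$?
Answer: $\frac{32406477}{83187750743} \approx 0.00038956$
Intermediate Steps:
$t = - \frac{3}{28522}$ ($t = \frac{3}{-9 - 28513} = \frac{3}{-28522} = 3 \left(- \frac{1}{28522}\right) = - \frac{3}{28522} \approx -0.00010518$)
$m = -11596$ ($m = 6 - \left(-31760 - -43362\right) = 6 - \left(-31760 + 43362\right) = 6 - 11602 = -11596$)
$\frac{\left(14226 + 44856\right) \frac{1}{t - 13079}}{m} = \frac{\left(14226 + 44856\right) \frac{1}{- \frac{3}{28522} - 13079}}{-11596} = \frac{59082}{- \frac{373039241}{28522}} \left(- \frac{1}{11596}\right) = 59082 \left(- \frac{28522}{373039241}\right) \left(- \frac{1}{11596}\right) = \left(- \frac{1685136804}{373039241}\right) \left(- \frac{1}{11596}\right) = \frac{32406477}{83187750743}$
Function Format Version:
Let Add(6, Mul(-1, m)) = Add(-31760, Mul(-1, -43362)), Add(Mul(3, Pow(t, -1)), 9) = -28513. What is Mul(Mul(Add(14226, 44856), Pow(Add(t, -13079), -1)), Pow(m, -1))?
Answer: Rational(32406477, 83187750743) ≈ 0.00038956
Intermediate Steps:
t = Rational(-3, 28522) (t = Mul(3, Pow(Add(-9, -28513), -1)) = Mul(3, Pow(-28522, -1)) = Mul(3, Rational(-1, 28522)) = Rational(-3, 28522) ≈ -0.00010518)
m = -11596 (m = Add(6, Mul(-1, Add(-31760, Mul(-1, -43362)))) = Add(6, Mul(-1, Add(-31760, 43362))) = Add(6, Mul(-1, 11602)) = Add(6, -11602) = -11596)
Mul(Mul(Add(14226, 44856), Pow(Add(t, -13079), -1)), Pow(m, -1)) = Mul(Mul(Add(14226, 44856), Pow(Add(Rational(-3, 28522), -13079), -1)), Pow(-11596, -1)) = Mul(Mul(59082, Pow(Rational(-373039241, 28522), -1)), Rational(-1, 11596)) = Mul(Mul(59082, Rational(-28522, 373039241)), Rational(-1, 11596)) = Mul(Rational(-1685136804, 373039241), Rational(-1, 11596)) = Rational(32406477, 83187750743)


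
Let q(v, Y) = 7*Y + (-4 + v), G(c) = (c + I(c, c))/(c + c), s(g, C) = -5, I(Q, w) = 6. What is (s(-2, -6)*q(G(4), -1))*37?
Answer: 7215/4 ≈ 1803.8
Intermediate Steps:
G(c) = (6 + c)/(2*c) (G(c) = (c + 6)/(c + c) = (6 + c)/((2*c)) = (6 + c)*(1/(2*c)) = (6 + c)/(2*c))
q(v, Y) = -4 + v + 7*Y
(s(-2, -6)*q(G(4), -1))*37 = -5*(-4 + (½)*(6 + 4)/4 + 7*(-1))*37 = -5*(-4 + (½)*(¼)*10 - 7)*37 = -5*(-4 + 5/4 - 7)*37 = -5*(-39/4)*37 = (195/4)*37 = 7215/4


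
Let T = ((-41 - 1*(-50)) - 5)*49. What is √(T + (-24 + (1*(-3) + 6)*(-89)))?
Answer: I*√95 ≈ 9.7468*I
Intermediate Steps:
T = 196 (T = ((-41 + 50) - 5)*49 = (9 - 5)*49 = 4*49 = 196)
√(T + (-24 + (1*(-3) + 6)*(-89))) = √(196 + (-24 + (1*(-3) + 6)*(-89))) = √(196 + (-24 + (-3 + 6)*(-89))) = √(196 + (-24 + 3*(-89))) = √(196 + (-24 - 267)) = √(196 - 291) = √(-95) = I*√95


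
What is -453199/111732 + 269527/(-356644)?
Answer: -23968186865/4981068426 ≈ -4.8119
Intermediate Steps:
-453199/111732 + 269527/(-356644) = -453199*1/111732 + 269527*(-1/356644) = -453199/111732 - 269527/356644 = -23968186865/4981068426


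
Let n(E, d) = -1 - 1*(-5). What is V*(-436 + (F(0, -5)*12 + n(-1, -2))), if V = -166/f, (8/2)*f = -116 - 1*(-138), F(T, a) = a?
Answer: 163344/11 ≈ 14849.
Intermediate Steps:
n(E, d) = 4 (n(E, d) = -1 + 5 = 4)
f = 11/2 (f = (-116 - 1*(-138))/4 = (-116 + 138)/4 = (¼)*22 = 11/2 ≈ 5.5000)
V = -332/11 (V = -166/11/2 = -166*2/11 = -332/11 ≈ -30.182)
V*(-436 + (F(0, -5)*12 + n(-1, -2))) = -332*(-436 + (-5*12 + 4))/11 = -332*(-436 + (-60 + 4))/11 = -332*(-436 - 56)/11 = -332/11*(-492) = 163344/11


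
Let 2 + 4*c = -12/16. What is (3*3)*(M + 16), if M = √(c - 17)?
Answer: 144 + 9*I*√283/4 ≈ 144.0 + 37.851*I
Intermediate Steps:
c = -11/16 (c = -½ + (-12/16)/4 = -½ + (-12*1/16)/4 = -½ + (¼)*(-¾) = -½ - 3/16 = -11/16 ≈ -0.68750)
M = I*√283/4 (M = √(-11/16 - 17) = √(-283/16) = I*√283/4 ≈ 4.2057*I)
(3*3)*(M + 16) = (3*3)*(I*√283/4 + 16) = 9*(16 + I*√283/4) = 144 + 9*I*√283/4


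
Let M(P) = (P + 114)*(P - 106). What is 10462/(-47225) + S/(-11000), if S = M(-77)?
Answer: 8187139/20779000 ≈ 0.39401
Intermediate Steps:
M(P) = (-106 + P)*(114 + P) (M(P) = (114 + P)*(-106 + P) = (-106 + P)*(114 + P))
S = -6771 (S = -12084 + (-77)**2 + 8*(-77) = -12084 + 5929 - 616 = -6771)
10462/(-47225) + S/(-11000) = 10462/(-47225) - 6771/(-11000) = 10462*(-1/47225) - 6771*(-1/11000) = -10462/47225 + 6771/11000 = 8187139/20779000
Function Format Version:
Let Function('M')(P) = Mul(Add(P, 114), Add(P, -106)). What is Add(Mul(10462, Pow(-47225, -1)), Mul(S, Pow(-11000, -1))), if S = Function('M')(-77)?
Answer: Rational(8187139, 20779000) ≈ 0.39401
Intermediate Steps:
Function('M')(P) = Mul(Add(-106, P), Add(114, P)) (Function('M')(P) = Mul(Add(114, P), Add(-106, P)) = Mul(Add(-106, P), Add(114, P)))
S = -6771 (S = Add(-12084, Pow(-77, 2), Mul(8, -77)) = Add(-12084, 5929, -616) = -6771)
Add(Mul(10462, Pow(-47225, -1)), Mul(S, Pow(-11000, -1))) = Add(Mul(10462, Pow(-47225, -1)), Mul(-6771, Pow(-11000, -1))) = Add(Mul(10462, Rational(-1, 47225)), Mul(-6771, Rational(-1, 11000))) = Add(Rational(-10462, 47225), Rational(6771, 11000)) = Rational(8187139, 20779000)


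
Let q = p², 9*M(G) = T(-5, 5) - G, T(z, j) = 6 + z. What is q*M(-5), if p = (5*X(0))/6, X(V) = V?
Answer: 0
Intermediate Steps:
p = 0 (p = (5*0)/6 = 0*(⅙) = 0)
M(G) = ⅑ - G/9 (M(G) = ((6 - 5) - G)/9 = (1 - G)/9 = ⅑ - G/9)
q = 0 (q = 0² = 0)
q*M(-5) = 0*(⅑ - ⅑*(-5)) = 0*(⅑ + 5/9) = 0*(⅔) = 0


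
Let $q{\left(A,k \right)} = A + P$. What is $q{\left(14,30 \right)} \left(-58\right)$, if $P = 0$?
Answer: $-812$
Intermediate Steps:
$q{\left(A,k \right)} = A$ ($q{\left(A,k \right)} = A + 0 = A$)
$q{\left(14,30 \right)} \left(-58\right) = 14 \left(-58\right) = -812$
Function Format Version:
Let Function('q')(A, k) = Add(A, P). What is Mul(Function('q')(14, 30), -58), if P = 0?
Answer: -812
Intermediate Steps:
Function('q')(A, k) = A (Function('q')(A, k) = Add(A, 0) = A)
Mul(Function('q')(14, 30), -58) = Mul(14, -58) = -812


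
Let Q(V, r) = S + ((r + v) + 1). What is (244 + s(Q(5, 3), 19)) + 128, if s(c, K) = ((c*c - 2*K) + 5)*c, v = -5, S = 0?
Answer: 404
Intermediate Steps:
Q(V, r) = -4 + r (Q(V, r) = 0 + ((r - 5) + 1) = 0 + ((-5 + r) + 1) = 0 + (-4 + r) = -4 + r)
s(c, K) = c*(5 + c² - 2*K) (s(c, K) = ((c² - 2*K) + 5)*c = (5 + c² - 2*K)*c = c*(5 + c² - 2*K))
(244 + s(Q(5, 3), 19)) + 128 = (244 + (-4 + 3)*(5 + (-4 + 3)² - 2*19)) + 128 = (244 - (5 + (-1)² - 38)) + 128 = (244 - (5 + 1 - 38)) + 128 = (244 - 1*(-32)) + 128 = (244 + 32) + 128 = 276 + 128 = 404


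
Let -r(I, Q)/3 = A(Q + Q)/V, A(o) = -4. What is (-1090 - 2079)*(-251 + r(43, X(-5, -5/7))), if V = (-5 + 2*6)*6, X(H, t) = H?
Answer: 5561595/7 ≈ 7.9451e+5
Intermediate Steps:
V = 42 (V = (-5 + 12)*6 = 7*6 = 42)
r(I, Q) = 2/7 (r(I, Q) = -(-12)/42 = -3*(-2/21) = 2/7)
(-1090 - 2079)*(-251 + r(43, X(-5, -5/7))) = (-1090 - 2079)*(-251 + 2/7) = -3169*(-1755/7) = 5561595/7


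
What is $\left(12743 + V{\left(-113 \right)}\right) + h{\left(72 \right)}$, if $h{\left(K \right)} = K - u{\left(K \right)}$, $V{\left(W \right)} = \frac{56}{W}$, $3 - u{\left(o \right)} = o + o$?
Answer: $\frac{1463972}{113} \approx 12956.0$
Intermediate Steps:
$u{\left(o \right)} = 3 - 2 o$ ($u{\left(o \right)} = 3 - \left(o + o\right) = 3 - 2 o$)
$h{\left(K \right)} = -3 + 3 K$ ($h{\left(K \right)} = K - \left(3 - 2 K\right) = K + \left(-3 + 2 K\right) = -3 + 3 K$)
$\left(12743 + V{\left(-113 \right)}\right) + h{\left(72 \right)} = \left(12743 + \frac{56}{-113}\right) + \left(-3 + 3 \cdot 72\right) = \left(12743 + 56 \left(- \frac{1}{113}\right)\right) + \left(-3 + 216\right) = \left(12743 - \frac{56}{113}\right) + 213 = \frac{1439903}{113} + 213 = \frac{1463972}{113}$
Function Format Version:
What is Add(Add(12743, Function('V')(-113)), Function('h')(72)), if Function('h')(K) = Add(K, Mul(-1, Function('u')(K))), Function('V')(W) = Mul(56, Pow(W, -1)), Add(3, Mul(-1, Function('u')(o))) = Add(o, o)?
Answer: Rational(1463972, 113) ≈ 12956.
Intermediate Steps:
Function('u')(o) = Add(3, Mul(-2, o)) (Function('u')(o) = Add(3, Mul(-1, Add(o, o))) = Add(3, Mul(-1, Mul(2, o))) = Add(3, Mul(-2, o)))
Function('h')(K) = Add(-3, Mul(3, K)) (Function('h')(K) = Add(K, Mul(-1, Add(3, Mul(-2, K)))) = Add(K, Add(-3, Mul(2, K))) = Add(-3, Mul(3, K)))
Add(Add(12743, Function('V')(-113)), Function('h')(72)) = Add(Add(12743, Mul(56, Pow(-113, -1))), Add(-3, Mul(3, 72))) = Add(Add(12743, Mul(56, Rational(-1, 113))), Add(-3, 216)) = Add(Add(12743, Rational(-56, 113)), 213) = Add(Rational(1439903, 113), 213) = Rational(1463972, 113)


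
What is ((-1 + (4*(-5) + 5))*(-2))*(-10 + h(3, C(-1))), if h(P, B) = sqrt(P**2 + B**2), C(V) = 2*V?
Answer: -320 + 32*sqrt(13) ≈ -204.62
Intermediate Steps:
h(P, B) = sqrt(B**2 + P**2)
((-1 + (4*(-5) + 5))*(-2))*(-10 + h(3, C(-1))) = ((-1 + (4*(-5) + 5))*(-2))*(-10 + sqrt((2*(-1))**2 + 3**2)) = ((-1 + (-20 + 5))*(-2))*(-10 + sqrt((-2)**2 + 9)) = ((-1 - 15)*(-2))*(-10 + sqrt(4 + 9)) = (-16*(-2))*(-10 + sqrt(13)) = 32*(-10 + sqrt(13)) = -320 + 32*sqrt(13)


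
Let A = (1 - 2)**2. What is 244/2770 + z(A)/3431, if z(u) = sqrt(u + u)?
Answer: 122/1385 + sqrt(2)/3431 ≈ 0.088499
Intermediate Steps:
A = 1 (A = (-1)**2 = 1)
z(u) = sqrt(2)*sqrt(u) (z(u) = sqrt(2*u) = sqrt(2)*sqrt(u))
244/2770 + z(A)/3431 = 244/2770 + (sqrt(2)*sqrt(1))/3431 = 244*(1/2770) + (sqrt(2)*1)*(1/3431) = 122/1385 + sqrt(2)*(1/3431) = 122/1385 + sqrt(2)/3431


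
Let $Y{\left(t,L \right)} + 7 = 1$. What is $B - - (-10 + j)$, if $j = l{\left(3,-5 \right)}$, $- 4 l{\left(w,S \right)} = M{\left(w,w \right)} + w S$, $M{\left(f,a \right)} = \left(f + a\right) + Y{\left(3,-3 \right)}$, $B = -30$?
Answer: $- \frac{145}{4} \approx -36.25$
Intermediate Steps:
$Y{\left(t,L \right)} = -6$ ($Y{\left(t,L \right)} = -7 + 1 = -6$)
$M{\left(f,a \right)} = -6 + a + f$ ($M{\left(f,a \right)} = \left(f + a\right) - 6 = \left(a + f\right) - 6 = -6 + a + f$)
$l{\left(w,S \right)} = \frac{3}{2} - \frac{w}{2} - \frac{S w}{4}$ ($l{\left(w,S \right)} = - \frac{\left(-6 + w + w\right) + w S}{4} = - \frac{\left(-6 + 2 w\right) + S w}{4} = - \frac{-6 + 2 w + S w}{4} = \frac{3}{2} - \frac{w}{2} - \frac{S w}{4}$)
$j = \frac{15}{4}$ ($j = \frac{3}{2} - \frac{3}{2} - \left(- \frac{5}{4}\right) 3 = \frac{3}{2} - \frac{3}{2} + \frac{15}{4} = \frac{15}{4} \approx 3.75$)
$B - - (-10 + j) = -30 - - (-10 + \frac{15}{4}) = -30 - \left(-1\right) \left(- \frac{25}{4}\right) = -30 - \frac{25}{4} = - \frac{145}{4}$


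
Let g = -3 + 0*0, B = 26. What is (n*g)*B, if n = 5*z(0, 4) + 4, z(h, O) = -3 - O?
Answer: 2418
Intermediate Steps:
g = -3 (g = -3 + 0 = -3)
n = -31 (n = 5*(-3 - 1*4) + 4 = 5*(-3 - 4) + 4 = 5*(-7) + 4 = -35 + 4 = -31)
(n*g)*B = -31*(-3)*26 = 93*26 = 2418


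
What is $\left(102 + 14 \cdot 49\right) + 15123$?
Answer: $15911$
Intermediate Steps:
$\left(102 + 14 \cdot 49\right) + 15123 = \left(102 + 686\right) + 15123 = 788 + 15123 = 15911$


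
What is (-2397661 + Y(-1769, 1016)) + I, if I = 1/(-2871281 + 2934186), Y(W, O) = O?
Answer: -150760953724/62905 ≈ -2.3966e+6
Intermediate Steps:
I = 1/62905 ≈ 1.5897e-5
(-2397661 + Y(-1769, 1016)) + I = (-2397661 + 1016) + 1/62905 = -2396645 + 1/62905 = -150760953724/62905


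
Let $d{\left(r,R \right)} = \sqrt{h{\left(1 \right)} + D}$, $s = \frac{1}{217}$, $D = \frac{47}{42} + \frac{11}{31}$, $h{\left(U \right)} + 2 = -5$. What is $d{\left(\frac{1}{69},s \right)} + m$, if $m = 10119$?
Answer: $10119 + \frac{i \sqrt{9367890}}{1302} \approx 10119.0 + 2.3508 i$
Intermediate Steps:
$h{\left(U \right)} = -7$ ($h{\left(U \right)} = -2 - 5 = -7$)
$D = \frac{1919}{1302}$ ($D = 47 \cdot \frac{1}{42} + 11 \cdot \frac{1}{31} = \frac{47}{42} + \frac{11}{31} = \frac{1919}{1302} \approx 1.4739$)
$s = \frac{1}{217} \approx 0.0046083$
$d{\left(r,R \right)} = \frac{i \sqrt{9367890}}{1302}$ ($d{\left(r,R \right)} = \sqrt{-7 + \frac{1919}{1302}} = \sqrt{- \frac{7195}{1302}} = \frac{i \sqrt{9367890}}{1302}$)
$d{\left(\frac{1}{69},s \right)} + m = \frac{i \sqrt{9367890}}{1302} + 10119 = 10119 + \frac{i \sqrt{9367890}}{1302}$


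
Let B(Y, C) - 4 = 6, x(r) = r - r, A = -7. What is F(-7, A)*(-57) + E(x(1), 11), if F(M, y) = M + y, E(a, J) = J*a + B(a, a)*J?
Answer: 908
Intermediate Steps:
x(r) = 0
B(Y, C) = 10 (B(Y, C) = 4 + 6 = 10)
E(a, J) = 10*J + J*a (E(a, J) = J*a + 10*J = 10*J + J*a)
F(-7, A)*(-57) + E(x(1), 11) = (-7 - 7)*(-57) + 11*(10 + 0) = -14*(-57) + 11*10 = 798 + 110 = 908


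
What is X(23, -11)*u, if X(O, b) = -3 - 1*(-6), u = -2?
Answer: -6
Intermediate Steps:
X(O, b) = 3 (X(O, b) = -3 + 6 = 3)
X(23, -11)*u = 3*(-2) = -6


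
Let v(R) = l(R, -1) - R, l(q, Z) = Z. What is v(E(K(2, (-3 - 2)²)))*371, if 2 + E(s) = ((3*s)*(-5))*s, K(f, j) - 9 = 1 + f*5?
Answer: 2226371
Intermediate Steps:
K(f, j) = 10 + 5*f (K(f, j) = 9 + (1 + f*5) = 9 + (1 + 5*f) = 10 + 5*f)
E(s) = -2 - 15*s² (E(s) = -2 + ((3*s)*(-5))*s = -2 + (-15*s)*s = -2 - 15*s²)
v(R) = -1 - R
v(E(K(2, (-3 - 2)²)))*371 = (-1 - (-2 - 15*(10 + 5*2)²))*371 = (-1 - (-2 - 15*(10 + 10)²))*371 = (-1 - (-2 - 15*20²))*371 = (-1 - (-2 - 15*400))*371 = (-1 - (-2 - 6000))*371 = (-1 - 1*(-6002))*371 = (-1 + 6002)*371 = 6001*371 = 2226371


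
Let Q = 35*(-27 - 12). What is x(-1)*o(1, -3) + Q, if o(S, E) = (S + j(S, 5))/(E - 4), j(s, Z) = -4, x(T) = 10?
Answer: -9525/7 ≈ -1360.7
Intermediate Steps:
o(S, E) = (-4 + S)/(-4 + E) (o(S, E) = (S - 4)/(E - 4) = (-4 + S)/(-4 + E))
Q = -1365 (Q = 35*(-39) = -1365)
x(-1)*o(1, -3) + Q = 10*((-4 + 1)/(-4 - 3)) - 1365 = 10*(-3/(-7)) - 1365 = 10*(-⅐*(-3)) - 1365 = 10*(3/7) - 1365 = 30/7 - 1365 = -9525/7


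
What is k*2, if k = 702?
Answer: 1404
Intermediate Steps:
k*2 = 702*2 = 1404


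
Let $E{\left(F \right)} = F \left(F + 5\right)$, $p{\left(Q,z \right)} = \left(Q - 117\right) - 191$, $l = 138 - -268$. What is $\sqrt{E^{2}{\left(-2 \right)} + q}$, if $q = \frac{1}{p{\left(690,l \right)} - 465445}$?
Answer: $\frac{\sqrt{7786208917821}}{465063} \approx 6.0$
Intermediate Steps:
$l = 406$ ($l = 138 + 268 = 406$)
$p{\left(Q,z \right)} = -308 + Q$ ($p{\left(Q,z \right)} = \left(-117 + Q\right) - 191 = -308 + Q$)
$E{\left(F \right)} = F \left(5 + F\right)$
$q = - \frac{1}{465063}$ ($q = \frac{1}{\left(-308 + 690\right) - 465445} = \frac{1}{382 - 465445} = \frac{1}{-465063} = - \frac{1}{465063} \approx -2.1502 \cdot 10^{-6}$)
$\sqrt{E^{2}{\left(-2 \right)} + q} = \sqrt{\left(- 2 \left(5 - 2\right)\right)^{2} - \frac{1}{465063}} = \sqrt{\left(\left(-2\right) 3\right)^{2} - \frac{1}{465063}} = \sqrt{\left(-6\right)^{2} - \frac{1}{465063}} = \sqrt{36 - \frac{1}{465063}} = \sqrt{\frac{16742267}{465063}} = \frac{\sqrt{7786208917821}}{465063}$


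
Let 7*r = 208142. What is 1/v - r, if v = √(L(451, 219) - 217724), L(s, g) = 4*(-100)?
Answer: -208142/7 - I*√6059/36354 ≈ -29735.0 - 0.0021412*I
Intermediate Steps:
L(s, g) = -400
v = 6*I*√6059 (v = √(-400 - 217724) = √(-218124) = 6*I*√6059 ≈ 467.04*I)
r = 208142/7 (r = (⅐)*208142 = 208142/7 ≈ 29735.)
1/v - r = 1/(6*I*√6059) - 1*208142/7 = -I*√6059/36354 - 208142/7 = -208142/7 - I*√6059/36354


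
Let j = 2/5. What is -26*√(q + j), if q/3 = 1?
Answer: -26*√85/5 ≈ -47.942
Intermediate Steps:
q = 3 (q = 3*1 = 3)
j = ⅖ (j = 2*(⅕) = ⅖ ≈ 0.40000)
-26*√(q + j) = -26*√(3 + ⅖) = -26*√85/5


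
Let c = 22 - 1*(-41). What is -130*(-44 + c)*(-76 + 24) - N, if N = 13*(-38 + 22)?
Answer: 128648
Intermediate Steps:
c = 63 (c = 22 + 41 = 63)
N = -208 (N = 13*(-16) = -208)
-130*(-44 + c)*(-76 + 24) - N = -130*(-44 + 63)*(-76 + 24) - 1*(-208) = -2470*(-52) + 208 = -130*(-988) + 208 = 128440 + 208 = 128648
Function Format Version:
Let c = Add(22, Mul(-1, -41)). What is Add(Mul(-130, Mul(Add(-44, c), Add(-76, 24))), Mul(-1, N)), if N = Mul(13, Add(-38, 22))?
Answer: 128648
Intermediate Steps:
c = 63 (c = Add(22, 41) = 63)
N = -208 (N = Mul(13, -16) = -208)
Add(Mul(-130, Mul(Add(-44, c), Add(-76, 24))), Mul(-1, N)) = Add(Mul(-130, Mul(Add(-44, 63), Add(-76, 24))), Mul(-1, -208)) = Add(Mul(-130, Mul(19, -52)), 208) = Add(Mul(-130, -988), 208) = Add(128440, 208) = 128648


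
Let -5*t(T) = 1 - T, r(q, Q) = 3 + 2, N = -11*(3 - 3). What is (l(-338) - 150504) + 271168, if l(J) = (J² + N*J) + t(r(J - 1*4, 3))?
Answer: 1174544/5 ≈ 2.3491e+5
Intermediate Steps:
N = 0 (N = -11*0 = 0)
r(q, Q) = 5
t(T) = -⅕ + T/5 (t(T) = -(1 - T)/5 = -⅕ + T/5)
l(J) = ⅘ + J² (l(J) = (J² + 0*J) + (-⅕ + (⅕)*5) = (J² + 0) + (-⅕ + 1) = J² + ⅘ = ⅘ + J²)
(l(-338) - 150504) + 271168 = ((⅘ + (-338)²) - 150504) + 271168 = ((⅘ + 114244) - 150504) + 271168 = (571224/5 - 150504) + 271168 = -181296/5 + 271168 = 1174544/5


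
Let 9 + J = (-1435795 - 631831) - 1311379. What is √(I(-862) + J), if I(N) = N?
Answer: 2*I*√844969 ≈ 1838.4*I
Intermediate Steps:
J = -3379014 (J = -9 + ((-1435795 - 631831) - 1311379) = -9 + (-2067626 - 1311379) = -9 - 3379005 = -3379014)
√(I(-862) + J) = √(-862 - 3379014) = √(-3379876) = 2*I*√844969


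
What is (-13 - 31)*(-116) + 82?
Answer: 5186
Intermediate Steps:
(-13 - 31)*(-116) + 82 = -44*(-116) + 82 = 5104 + 82 = 5186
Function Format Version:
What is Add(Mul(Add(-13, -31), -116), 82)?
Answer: 5186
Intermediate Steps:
Add(Mul(Add(-13, -31), -116), 82) = Add(Mul(-44, -116), 82) = Add(5104, 82) = 5186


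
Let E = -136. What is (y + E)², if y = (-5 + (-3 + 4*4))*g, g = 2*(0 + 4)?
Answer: 5184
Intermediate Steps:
g = 8 (g = 2*4 = 8)
y = 64 (y = (-5 + (-3 + 4*4))*8 = (-5 + (-3 + 16))*8 = (-5 + 13)*8 = 8*8 = 64)
(y + E)² = (64 - 136)² = (-72)² = 5184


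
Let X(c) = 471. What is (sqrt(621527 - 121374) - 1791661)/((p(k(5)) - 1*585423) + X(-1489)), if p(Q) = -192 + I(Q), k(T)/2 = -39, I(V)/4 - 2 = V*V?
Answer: 1791661/560800 - sqrt(500153)/560800 ≈ 3.1936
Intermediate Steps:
I(V) = 8 + 4*V**2 (I(V) = 8 + 4*(V*V) = 8 + 4*V**2)
k(T) = -78 (k(T) = 2*(-39) = -78)
p(Q) = -184 + 4*Q**2 (p(Q) = -192 + (8 + 4*Q**2) = -184 + 4*Q**2)
(sqrt(621527 - 121374) - 1791661)/((p(k(5)) - 1*585423) + X(-1489)) = (sqrt(621527 - 121374) - 1791661)/(((-184 + 4*(-78)**2) - 1*585423) + 471) = (sqrt(500153) - 1791661)/(((-184 + 4*6084) - 585423) + 471) = (-1791661 + sqrt(500153))/(((-184 + 24336) - 585423) + 471) = (-1791661 + sqrt(500153))/((24152 - 585423) + 471) = (-1791661 + sqrt(500153))/(-561271 + 471) = (-1791661 + sqrt(500153))/(-560800) = (-1791661 + sqrt(500153))*(-1/560800) = 1791661/560800 - sqrt(500153)/560800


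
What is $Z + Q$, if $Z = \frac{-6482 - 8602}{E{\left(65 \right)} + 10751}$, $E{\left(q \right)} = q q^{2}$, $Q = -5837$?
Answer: $- \frac{416438699}{71344} \approx -5837.1$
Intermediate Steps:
$E{\left(q \right)} = q^{3}$
$Z = - \frac{3771}{71344}$ ($Z = \frac{-6482 - 8602}{65^{3} + 10751} = - \frac{15084}{274625 + 10751} = - \frac{15084}{285376} = \left(-15084\right) \frac{1}{285376} = - \frac{3771}{71344} \approx -0.052857$)
$Z + Q = - \frac{3771}{71344} - 5837 = - \frac{416438699}{71344}$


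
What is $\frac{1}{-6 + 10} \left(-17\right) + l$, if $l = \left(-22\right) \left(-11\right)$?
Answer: $\frac{951}{4} \approx 237.75$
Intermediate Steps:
$l = 242$
$\frac{1}{-6 + 10} \left(-17\right) + l = \frac{1}{-6 + 10} \left(-17\right) + 242 = \frac{1}{4} \left(-17\right) + 242 = - \frac{17}{4} + 242 = \frac{951}{4}$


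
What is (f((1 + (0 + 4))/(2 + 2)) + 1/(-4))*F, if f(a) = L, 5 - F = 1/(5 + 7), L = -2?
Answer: -177/16 ≈ -11.063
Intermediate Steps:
F = 59/12 (F = 5 - 1/(5 + 7) = 5 - 1/12 = 59/12 ≈ 4.9167)
f(a) = -2
(f((1 + (0 + 4))/(2 + 2)) + 1/(-4))*F = (-2 + 1/(-4))*(59/12) = (-2 - 1/4)*(59/12) = -9/4*59/12 = -177/16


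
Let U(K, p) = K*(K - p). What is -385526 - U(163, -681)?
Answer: -523098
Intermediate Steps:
-385526 - U(163, -681) = -385526 - 163*(163 - 1*(-681)) = -385526 - 163*(163 + 681) = -385526 - 163*844 = -385526 - 1*137572 = -385526 - 137572 = -523098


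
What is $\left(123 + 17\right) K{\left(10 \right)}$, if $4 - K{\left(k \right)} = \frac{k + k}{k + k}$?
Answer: $420$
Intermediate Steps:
$K{\left(k \right)} = 3$ ($K{\left(k \right)} = 4 - \frac{k + k}{k + k} = 4 - \frac{2 k}{2 k} = 4 - 2 k \frac{1}{2 k} = 4 - 1 = 3$)
$\left(123 + 17\right) K{\left(10 \right)} = \left(123 + 17\right) 3 = 140 \cdot 3 = 420$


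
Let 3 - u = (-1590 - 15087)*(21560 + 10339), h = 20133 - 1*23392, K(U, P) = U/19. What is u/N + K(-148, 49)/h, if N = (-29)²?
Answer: 32940710546014/52075561 ≈ 6.3256e+5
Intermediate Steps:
K(U, P) = U/19 (K(U, P) = U*(1/19) = U/19)
h = -3259 (h = 20133 - 23392 = -3259)
u = 531979626 (u = 3 - (-1590 - 15087)*(21560 + 10339) = 3 - (-16677)*31899 = 3 - 1*(-531979623) = 3 + 531979623 = 531979626)
N = 841
u/N + K(-148, 49)/h = 531979626/841 + ((1/19)*(-148))/(-3259) = 531979626*(1/841) - 148/19*(-1/3259) = 531979626/841 + 148/61921 = 32940710546014/52075561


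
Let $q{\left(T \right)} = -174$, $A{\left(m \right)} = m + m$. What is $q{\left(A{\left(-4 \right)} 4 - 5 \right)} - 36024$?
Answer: $-36198$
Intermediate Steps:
$A{\left(m \right)} = 2 m$
$q{\left(A{\left(-4 \right)} 4 - 5 \right)} - 36024 = -174 - 36024 = -36198$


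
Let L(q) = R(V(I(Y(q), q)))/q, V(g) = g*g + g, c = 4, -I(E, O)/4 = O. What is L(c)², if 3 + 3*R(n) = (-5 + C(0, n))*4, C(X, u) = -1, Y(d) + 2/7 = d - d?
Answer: 81/16 ≈ 5.0625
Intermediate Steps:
Y(d) = -2/7 (Y(d) = -2/7 + (d - d) = -2/7 + 0 = -2/7)
I(E, O) = -4*O
V(g) = g + g² (V(g) = g² + g = g + g²)
R(n) = -9 (R(n) = -1 + ((-5 - 1)*4)/3 = -1 + (-6*4)/3 = -1 + (⅓)*(-24) = -1 - 8 = -9)
L(q) = -9/q
L(c)² = (-9/4)² = 81/16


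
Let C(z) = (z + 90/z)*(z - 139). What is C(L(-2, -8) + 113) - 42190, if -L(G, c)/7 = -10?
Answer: -2081098/61 ≈ -34116.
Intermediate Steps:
L(G, c) = 70 (L(G, c) = -7*(-10) = 70)
C(z) = (-139 + z)*(z + 90/z) (C(z) = (z + 90/z)*(-139 + z) = (-139 + z)*(z + 90/z))
C(L(-2, -8) + 113) - 42190 = (90 + (70 + 113)² - 12510/(70 + 113) - 139*(70 + 113)) - 42190 = (90 + 183² - 12510/183 - 139*183) - 42190 = (90 + 33489 - 12510*1/183 - 25437) - 42190 = (90 + 33489 - 4170/61 - 25437) - 42190 = 492492/61 - 42190 = -2081098/61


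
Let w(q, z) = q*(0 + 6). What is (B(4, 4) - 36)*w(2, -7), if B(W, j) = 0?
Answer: -432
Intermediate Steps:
w(q, z) = 6*q (w(q, z) = q*6 = 6*q)
(B(4, 4) - 36)*w(2, -7) = (0 - 36)*(6*2) = -36*12 = -432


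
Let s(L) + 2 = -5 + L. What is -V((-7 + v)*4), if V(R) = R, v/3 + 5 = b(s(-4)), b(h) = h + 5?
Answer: 160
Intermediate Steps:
s(L) = -7 + L (s(L) = -2 + (-5 + L) = -7 + L)
b(h) = 5 + h
v = -33 (v = -15 + 3*(5 + (-7 - 4)) = -15 + 3*(5 - 11) = -15 + 3*(-6) = -15 - 18 = -33)
-V((-7 + v)*4) = -(-7 - 33)*4 = -(-40)*4 = -1*(-160) = 160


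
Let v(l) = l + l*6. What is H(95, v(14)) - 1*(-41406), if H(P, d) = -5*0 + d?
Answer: 41504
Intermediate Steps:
v(l) = 7*l (v(l) = l + 6*l = 7*l)
H(P, d) = d (H(P, d) = 0 + d = d)
H(95, v(14)) - 1*(-41406) = 7*14 - 1*(-41406) = 98 + 41406 = 41504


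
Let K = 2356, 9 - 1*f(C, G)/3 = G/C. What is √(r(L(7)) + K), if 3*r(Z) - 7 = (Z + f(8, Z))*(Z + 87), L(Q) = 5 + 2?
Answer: √120291/6 ≈ 57.805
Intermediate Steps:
f(C, G) = 27 - 3*G/C
L(Q) = 7
r(Z) = 7/3 + (27 + 5*Z/8)*(87 + Z)/3 (r(Z) = 7/3 + ((Z + (27 - 3*Z/8))*(Z + 87))/3 = 7/3 + ((Z + (27 - 3*Z*⅛))*(87 + Z))/3 = 7/3 + ((Z + (27 - 3*Z/8))*(87 + Z))/3 = 7/3 + ((27 + 5*Z/8)*(87 + Z))/3 = 7/3 + (27 + 5*Z/8)*(87 + Z)/3)
√(r(L(7)) + K) = √((2356/3 + (5/24)*7² + (217/8)*7) + 2356) = √((2356/3 + (5/24)*49 + 1519/8) + 2356) = √((2356/3 + 245/24 + 1519/8) + 2356) = √(11825/12 + 2356) = √(40097/12) = √120291/6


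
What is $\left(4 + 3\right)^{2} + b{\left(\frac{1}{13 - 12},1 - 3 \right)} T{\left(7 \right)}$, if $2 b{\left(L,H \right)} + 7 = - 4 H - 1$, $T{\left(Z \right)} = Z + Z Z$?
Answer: $49$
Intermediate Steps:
$T{\left(Z \right)} = Z + Z^{2}$
$b{\left(L,H \right)} = -4 - 2 H$ ($b{\left(L,H \right)} = - \frac{7}{2} + \frac{- 4 H - 1}{2} = - \frac{7}{2} + \frac{-1 - 4 H}{2} = - \frac{7}{2} - \left(\frac{1}{2} + 2 H\right) = -4 - 2 H$)
$\left(4 + 3\right)^{2} + b{\left(\frac{1}{13 - 12},1 - 3 \right)} T{\left(7 \right)} = \left(4 + 3\right)^{2} + \left(-4 - 2 \left(1 - 3\right)\right) 7 \left(1 + 7\right) = 7^{2} + \left(-4 - -4\right) 7 \cdot 8 = 49 + \left(-4 + 4\right) 56 = 49 + 0 \cdot 56 = 49 + 0 = 49$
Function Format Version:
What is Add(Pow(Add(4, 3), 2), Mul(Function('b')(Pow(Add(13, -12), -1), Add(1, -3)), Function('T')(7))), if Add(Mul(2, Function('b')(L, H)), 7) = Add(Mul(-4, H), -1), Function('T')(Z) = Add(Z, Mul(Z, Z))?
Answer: 49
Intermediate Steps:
Function('T')(Z) = Add(Z, Pow(Z, 2))
Function('b')(L, H) = Add(-4, Mul(-2, H)) (Function('b')(L, H) = Add(Rational(-7, 2), Mul(Rational(1, 2), Add(Mul(-4, H), -1))) = Add(Rational(-7, 2), Mul(Rational(1, 2), Add(-1, Mul(-4, H)))) = Add(Rational(-7, 2), Add(Rational(-1, 2), Mul(-2, H))) = Add(-4, Mul(-2, H)))
Add(Pow(Add(4, 3), 2), Mul(Function('b')(Pow(Add(13, -12), -1), Add(1, -3)), Function('T')(7))) = Add(Pow(Add(4, 3), 2), Mul(Add(-4, Mul(-2, Add(1, -3))), Mul(7, Add(1, 7)))) = Add(Pow(7, 2), Mul(Add(-4, Mul(-2, -2)), Mul(7, 8))) = Add(49, Mul(Add(-4, 4), 56)) = Add(49, Mul(0, 56)) = Add(49, 0) = 49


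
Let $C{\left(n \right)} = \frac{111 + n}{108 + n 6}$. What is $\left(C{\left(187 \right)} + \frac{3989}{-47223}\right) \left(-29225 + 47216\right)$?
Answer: $\frac{3053800336}{1075635} \approx 2839.1$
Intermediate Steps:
$C{\left(n \right)} = \frac{111 + n}{108 + 6 n}$
$\left(C{\left(187 \right)} + \frac{3989}{-47223}\right) \left(-29225 + 47216\right) = \left(\frac{111 + 187}{6 \left(18 + 187\right)} + \frac{3989}{-47223}\right) \left(-29225 + 47216\right) = \left(\frac{1}{6} \cdot \frac{1}{205} \cdot 298 + 3989 \left(- \frac{1}{47223}\right)\right) 17991 = \left(\frac{1}{6} \cdot \frac{1}{205} \cdot 298 - \frac{3989}{47223}\right) 17991 = \left(\frac{149}{615} - \frac{3989}{47223}\right) 17991 = \frac{1527664}{9680715} \cdot 17991 = \frac{3053800336}{1075635}$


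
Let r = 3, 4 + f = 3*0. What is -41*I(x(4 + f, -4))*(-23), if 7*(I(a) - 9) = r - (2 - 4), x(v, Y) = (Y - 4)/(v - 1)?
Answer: 64124/7 ≈ 9160.6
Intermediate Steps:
f = -4 (f = -4 + 3*0 = -4 + 0 = -4)
x(v, Y) = (-4 + Y)/(-1 + v)
I(a) = 68/7 (I(a) = 9 + (3 - (2 - 4))/7 = 9 + (3 - 1*(-2))/7 = 9 + (3 + 2)/7 = 9 + (⅐)*5 = 9 + 5/7 = 68/7)
-41*I(x(4 + f, -4))*(-23) = -41*68/7*(-23) = -2788/7*(-23) = 64124/7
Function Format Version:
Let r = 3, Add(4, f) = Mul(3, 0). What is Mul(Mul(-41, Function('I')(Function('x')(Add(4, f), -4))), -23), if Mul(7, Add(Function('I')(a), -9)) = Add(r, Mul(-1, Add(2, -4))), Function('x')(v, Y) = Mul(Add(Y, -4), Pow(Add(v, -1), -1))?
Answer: Rational(64124, 7) ≈ 9160.6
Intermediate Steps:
f = -4 (f = Add(-4, Mul(3, 0)) = Add(-4, 0) = -4)
Function('x')(v, Y) = Mul(Pow(Add(-1, v), -1), Add(-4, Y)) (Function('x')(v, Y) = Mul(Add(-4, Y), Pow(Add(-1, v), -1)) = Mul(Pow(Add(-1, v), -1), Add(-4, Y)))
Function('I')(a) = Rational(68, 7) (Function('I')(a) = Add(9, Mul(Rational(1, 7), Add(3, Mul(-1, Add(2, -4))))) = Add(9, Mul(Rational(1, 7), Add(3, Mul(-1, -2)))) = Add(9, Mul(Rational(1, 7), Add(3, 2))) = Add(9, Mul(Rational(1, 7), 5)) = Add(9, Rational(5, 7)) = Rational(68, 7))
Mul(Mul(-41, Function('I')(Function('x')(Add(4, f), -4))), -23) = Mul(Mul(-41, Rational(68, 7)), -23) = Mul(Rational(-2788, 7), -23) = Rational(64124, 7)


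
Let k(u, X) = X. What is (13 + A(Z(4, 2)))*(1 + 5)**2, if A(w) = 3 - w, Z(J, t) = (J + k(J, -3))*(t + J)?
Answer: 360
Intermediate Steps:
Z(J, t) = (-3 + J)*(J + t) (Z(J, t) = (J - 3)*(t + J) = (-3 + J)*(J + t))
(13 + A(Z(4, 2)))*(1 + 5)**2 = (13 + (3 - (4**2 - 3*4 - 3*2 + 4*2)))*(1 + 5)**2 = (13 + (3 - (16 - 12 - 6 + 8)))*6**2 = (13 + (3 - 1*6))*36 = (13 + (3 - 6))*36 = (13 - 3)*36 = 10*36 = 360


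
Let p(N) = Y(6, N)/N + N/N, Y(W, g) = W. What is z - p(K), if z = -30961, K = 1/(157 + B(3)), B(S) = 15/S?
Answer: -31934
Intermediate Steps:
K = 1/162 (K = 1/(157 + 15/3) = 1/(157 + 15*(⅓)) = 1/(157 + 5) = 1/162 ≈ 0.0061728)
p(N) = 1 + 6/N (p(N) = 6/N + N/N = 6/N + 1 = 1 + 6/N)
z - p(K) = -30961 - (6 + 1/162)/1/162 = -30961 - 162*973/162 = -30961 - 1*973 = -30961 - 973 = -31934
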